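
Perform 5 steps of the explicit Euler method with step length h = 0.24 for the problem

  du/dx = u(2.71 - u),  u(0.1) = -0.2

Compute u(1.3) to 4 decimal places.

-4.2768

Euler: u_{n+1} = u_n + h·f(x_n, u_n).
x=0.100000, u=-0.200000: f=-0.582000 → u ← -0.200000 + 0.24·(-0.582000) = -0.339680
x=0.340000, u=-0.339680: f=-1.035915 → u ← -0.339680 + 0.24·(-1.035915) = -0.588300
x=0.580000, u=-0.588300: f=-1.940389 → u ← -0.588300 + 0.24·(-1.940389) = -1.053993
x=0.820000, u=-1.053993: f=-3.967222 → u ← -1.053993 + 0.24·(-3.967222) = -2.006126
x=1.060000, u=-2.006126: f=-9.461144 → u ← -2.006126 + 0.24·(-9.461144) = -4.276801
u(1.3) ≈ -4.2768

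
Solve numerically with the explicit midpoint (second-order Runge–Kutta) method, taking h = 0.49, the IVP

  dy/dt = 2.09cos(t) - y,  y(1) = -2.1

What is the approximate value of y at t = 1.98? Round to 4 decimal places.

-0.9002

Midpoint: k1 = f(t_n, y_n); k2 = f(t_n + h/2, y_n + (h/2)·k1); y_{n+1} = y_n + h·k2.
t=1.000000, y=-2.100000:
  k1 = f(1.000000, -2.100000) = 3.229232
  k2 = f(1.245000, -1.308838) = 1.977771
  y ← -2.100000 + 0.49·1.977771 = -1.130892
t=1.490000, y=-1.130892:
  k1 = f(1.490000, -1.130892) = 1.299573
  k2 = f(1.735000, -0.812497) = 0.470851
  y ← -1.130892 + 0.49·0.470851 = -0.900175
y(1.98) ≈ -0.9002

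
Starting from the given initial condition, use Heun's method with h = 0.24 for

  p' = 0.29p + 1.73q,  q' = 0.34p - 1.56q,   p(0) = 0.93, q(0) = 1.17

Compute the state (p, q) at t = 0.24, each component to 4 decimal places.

1.4245, 0.8981

Heun on (p,q): k1 = f(t_n, state_n); k2 = f(t_n + h, state_n + h·k1); state_{n+1} = state_n + (h/2)·(k1 + k2).
0.000000: (0.930000, 1.170000)
  k1 = (2.293800, -1.509000)
  predictor → (1.480512, 0.807840)
  k2 = (1.826912, -0.756856)
  → (1.424485, 0.898097)
(p(0.24), q(0.24)) ≈ (1.4245, 0.8981)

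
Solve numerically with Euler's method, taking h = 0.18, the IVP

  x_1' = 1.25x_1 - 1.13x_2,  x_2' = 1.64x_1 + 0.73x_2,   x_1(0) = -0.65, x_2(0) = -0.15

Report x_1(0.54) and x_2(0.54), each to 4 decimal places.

-0.9298, -0.9738

Euler on (x_1,x_2): x_1_{n+1} = x_1_n + h·x_1', x_2_{n+1} = x_2_n + h·x_2'.
0.000000: (-0.650000, -0.150000); f=(-0.643000, -1.175500) → (-0.765740, -0.361590)
0.180000: (-0.765740, -0.361590); f=(-0.548578, -1.519774) → (-0.864484, -0.635149)
0.360000: (-0.864484, -0.635149); f=(-0.362886, -1.881413) → (-0.929804, -0.973804)
(x_1(0.54), x_2(0.54)) ≈ (-0.9298, -0.9738)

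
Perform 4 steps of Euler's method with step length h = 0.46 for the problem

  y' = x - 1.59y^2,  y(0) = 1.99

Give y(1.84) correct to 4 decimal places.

Euler: y_{n+1} = y_n + h·f(x_n, y_n).
x=0.000000, y=1.990000: f=-6.296559 → y ← 1.990000 + 0.46·(-6.296559) = -0.906417
x=0.460000, y=-0.906417: f=-0.846331 → y ← -0.906417 + 0.46·(-0.846331) = -1.295730
x=0.920000, y=-1.295730: f=-1.749475 → y ← -1.295730 + 0.46·(-1.749475) = -2.100488
x=1.380000, y=-2.100488: f=-5.635159 → y ← -2.100488 + 0.46·(-5.635159) = -4.692661
y(1.84) ≈ -4.6927

-4.6927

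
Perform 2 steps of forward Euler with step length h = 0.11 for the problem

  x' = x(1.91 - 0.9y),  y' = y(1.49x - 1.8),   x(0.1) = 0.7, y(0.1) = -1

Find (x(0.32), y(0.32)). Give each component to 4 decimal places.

1.1921, -0.8729

Euler on (x,y): x_{n+1} = x_n + h·x', y_{n+1} = y_n + h·y'.
0.100000: (0.700000, -1.000000); f=(1.967000, 0.757000) → (0.916370, -0.916730)
0.210000: (0.916370, -0.916730); f=(2.506324, 0.398419) → (1.192066, -0.872904)
(x(0.32), y(0.32)) ≈ (1.1921, -0.8729)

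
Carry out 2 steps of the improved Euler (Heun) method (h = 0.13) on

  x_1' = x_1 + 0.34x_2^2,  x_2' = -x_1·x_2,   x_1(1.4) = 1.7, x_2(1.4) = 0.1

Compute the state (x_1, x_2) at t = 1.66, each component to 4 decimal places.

Heun on (x_1,x_2): k1 = f(t_n, state_n); k2 = f(t_n + h, state_n + h·k1); state_{n+1} = state_n + (h/2)·(k1 + k2).
1.400000: (1.700000, 0.100000)
  k1 = (1.703400, -0.170000)
  predictor → (1.921442, 0.077900)
  k2 = (1.923505, -0.149680)
  → (1.935749, 0.079221)
1.530000: (1.935749, 0.079221)
  k1 = (1.937883, -0.153352)
  predictor → (2.187674, 0.059285)
  k2 = (2.188869, -0.129696)
  → (2.203988, 0.060823)
(x_1(1.66), x_2(1.66)) ≈ (2.2040, 0.0608)

2.2040, 0.0608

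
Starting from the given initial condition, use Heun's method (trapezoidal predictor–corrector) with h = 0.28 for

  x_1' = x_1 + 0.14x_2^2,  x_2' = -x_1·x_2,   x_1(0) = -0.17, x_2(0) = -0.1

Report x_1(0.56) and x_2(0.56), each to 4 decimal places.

Heun on (x_1,x_2): k1 = f(t_n, state_n); k2 = f(t_n + h, state_n + h·k1); state_{n+1} = state_n + (h/2)·(k1 + k2).
0.000000: (-0.170000, -0.100000)
  k1 = (-0.168600, -0.017000)
  predictor → (-0.217208, -0.104760)
  k2 = (-0.215672, -0.022755)
  → (-0.223798, -0.105566)
0.280000: (-0.223798, -0.105566)
  k1 = (-0.222238, -0.023625)
  predictor → (-0.286025, -0.112181)
  k2 = (-0.284263, -0.032086)
  → (-0.294708, -0.113365)
(x_1(0.56), x_2(0.56)) ≈ (-0.2947, -0.1134)

-0.2947, -0.1134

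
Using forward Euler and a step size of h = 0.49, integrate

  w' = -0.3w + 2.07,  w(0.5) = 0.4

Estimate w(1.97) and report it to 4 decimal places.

2.8658

Euler: w_{n+1} = w_n + h·f(t_n, w_n).
t=0.500000, w=0.400000: f=1.950000 → w ← 0.400000 + 0.49·1.950000 = 1.355500
t=0.990000, w=1.355500: f=1.663350 → w ← 1.355500 + 0.49·1.663350 = 2.170541
t=1.480000, w=2.170541: f=1.418838 → w ← 2.170541 + 0.49·1.418838 = 2.865772
w(1.97) ≈ 2.8658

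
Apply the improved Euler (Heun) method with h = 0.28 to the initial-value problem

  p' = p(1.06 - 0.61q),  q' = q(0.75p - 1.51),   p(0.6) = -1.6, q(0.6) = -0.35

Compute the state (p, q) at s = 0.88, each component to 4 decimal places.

-2.2230, -0.1801

Heun on (p,q): k1 = f(s_n, state_n); k2 = f(s_n + h, state_n + h·k1); state_{n+1} = state_n + (h/2)·(k1 + k2).
0.600000: (-1.600000, -0.350000)
  k1 = (-2.037600, 0.948500)
  predictor → (-2.170528, -0.084420)
  k2 = (-2.412534, 0.264901)
  → (-2.223019, -0.180124)
(p(0.88), q(0.88)) ≈ (-2.2230, -0.1801)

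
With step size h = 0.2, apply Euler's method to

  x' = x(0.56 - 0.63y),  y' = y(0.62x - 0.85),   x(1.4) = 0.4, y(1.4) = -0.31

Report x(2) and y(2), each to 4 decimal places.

0.6030, -0.2166

Euler on (x,y): x_{n+1} = x_n + h·x', y_{n+1} = y_n + h·y'.
1.400000: (0.400000, -0.310000); f=(0.302120, 0.186620) → (0.460424, -0.272676)
1.600000: (0.460424, -0.272676); f=(0.336932, 0.153936) → (0.527810, -0.241889)
1.800000: (0.527810, -0.241889); f=(0.376007, 0.126449) → (0.603012, -0.216599)
(x(2), y(2)) ≈ (0.6030, -0.2166)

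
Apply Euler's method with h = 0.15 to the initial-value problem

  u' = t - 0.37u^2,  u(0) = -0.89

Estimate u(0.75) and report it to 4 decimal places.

-0.9104

Euler: u_{n+1} = u_n + h·f(t_n, u_n).
t=0.000000, u=-0.890000: f=-0.293077 → u ← -0.890000 + 0.15·(-0.293077) = -0.933962
t=0.150000, u=-0.933962: f=-0.172745 → u ← -0.933962 + 0.15·(-0.172745) = -0.959873
t=0.300000, u=-0.959873: f=-0.040902 → u ← -0.959873 + 0.15·(-0.040902) = -0.966009
t=0.450000, u=-0.966009: f=0.104726 → u ← -0.966009 + 0.15·0.104726 = -0.950300
t=0.600000, u=-0.950300: f=0.265864 → u ← -0.950300 + 0.15·0.265864 = -0.910420
u(0.75) ≈ -0.9104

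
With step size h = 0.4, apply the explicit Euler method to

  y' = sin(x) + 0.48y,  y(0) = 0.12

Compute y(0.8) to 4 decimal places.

0.3263

Euler: y_{n+1} = y_n + h·f(x_n, y_n).
x=0.000000, y=0.120000: f=0.057600 → y ← 0.120000 + 0.4·0.057600 = 0.143040
x=0.400000, y=0.143040: f=0.458078 → y ← 0.143040 + 0.4·0.458078 = 0.326271
y(0.8) ≈ 0.3263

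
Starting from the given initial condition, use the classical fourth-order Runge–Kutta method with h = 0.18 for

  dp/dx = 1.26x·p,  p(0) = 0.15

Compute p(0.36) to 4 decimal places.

RK4: k1 = f(x_n, p_n); k2 = f(x_n + h/2, p_n + (h/2)·k1); k3 = f(x_n + h/2, p_n + (h/2)·k2); k4 = f(x_n + h, p_n + h·k3); p_{n+1} = p_n + (h/6)·(k1 + 2k2 + 2k3 + k4).
x=0.000000, p=0.150000:
  k1 = f(0.000000, 0.150000) = 0.000000
  k2 = f(0.090000, 0.150000) = 0.017010
  k3 = f(0.090000, 0.151531) = 0.017184
  k4 = f(0.180000, 0.153093) = 0.034722
  p ← 0.150000 + (0.18/6)·(k1 + 2k2 + 2k3 + k4) = 0.153093
x=0.180000, p=0.153093:
  k1 = f(0.180000, 0.153093) = 0.034722
  k2 = f(0.270000, 0.156218) = 0.053145
  k3 = f(0.270000, 0.157876) = 0.053710
  k4 = f(0.360000, 0.162761) = 0.073828
  p ← 0.153093 + (0.18/6)·(k1 + 2k2 + 2k3 + k4) = 0.162761
p(0.36) ≈ 0.1628

0.1628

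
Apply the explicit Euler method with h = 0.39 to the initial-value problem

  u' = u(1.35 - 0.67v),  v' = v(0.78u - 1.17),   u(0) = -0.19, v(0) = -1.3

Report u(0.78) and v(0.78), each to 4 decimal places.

Euler on (u,v): u_{n+1} = u_n + h·u', v_{n+1} = v_n + h·v'.
0.000000: (-0.190000, -1.300000); f=(-0.421990, 1.713660) → (-0.354576, -0.631673)
0.390000: (-0.354576, -0.631673); f=(-0.628742, 0.913758) → (-0.599785, -0.275307)
(u(0.78), v(0.78)) ≈ (-0.5998, -0.2753)

-0.5998, -0.2753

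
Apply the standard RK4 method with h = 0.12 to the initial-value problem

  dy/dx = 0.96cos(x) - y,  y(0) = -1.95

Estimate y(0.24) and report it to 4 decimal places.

RK4: k1 = f(x_n, y_n); k2 = f(x_n + h/2, y_n + (h/2)·k1); k3 = f(x_n + h/2, y_n + (h/2)·k2); k4 = f(x_n + h, y_n + h·k3); y_{n+1} = y_n + (h/6)·(k1 + 2k2 + 2k3 + k4).
x=0.000000, y=-1.950000:
  k1 = f(0.000000, -1.950000) = 2.910000
  k2 = f(0.060000, -1.775400) = 2.733673
  k3 = f(0.060000, -1.785980) = 2.744252
  k4 = f(0.120000, -1.620690) = 2.573786
  y ← -1.950000 + (0.12/6)·(k1 + 2k2 + 2k3 + k4) = -1.621207
x=0.120000, y=-1.621207:
  k1 = f(0.120000, -1.621207) = 2.574304
  k2 = f(0.180000, -1.466749) = 2.411239
  k3 = f(0.180000, -1.476533) = 2.421023
  k4 = f(0.240000, -1.330685) = 2.263169
  y ← -1.621207 + (0.12/6)·(k1 + 2k2 + 2k3 + k4) = -1.331167
y(0.24) ≈ -1.3312

-1.3312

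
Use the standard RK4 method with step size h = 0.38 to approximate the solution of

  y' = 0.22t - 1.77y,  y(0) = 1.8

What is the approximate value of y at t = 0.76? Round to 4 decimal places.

0.5134

RK4: k1 = f(t_n, y_n); k2 = f(t_n + h/2, y_n + (h/2)·k1); k3 = f(t_n + h/2, y_n + (h/2)·k2); k4 = f(t_n + h, y_n + h·k3); y_{n+1} = y_n + (h/6)·(k1 + 2k2 + 2k3 + k4).
t=0.000000, y=1.800000:
  k1 = f(0.000000, 1.800000) = -3.186000
  k2 = f(0.190000, 1.194660) = -2.072748
  k3 = f(0.190000, 1.406178) = -2.447135
  k4 = f(0.380000, 0.870089) = -1.456457
  y ← 1.800000 + (0.38/6)·(k1 + 2k2 + 2k3 + k4) = 0.933459
t=0.380000, y=0.933459:
  k1 = f(0.380000, 0.933459) = -1.568623
  k2 = f(0.570000, 0.635421) = -0.999295
  k3 = f(0.570000, 0.743593) = -1.190760
  k4 = f(0.760000, 0.480970) = -0.684118
  y ← 0.933459 + (0.38/6)·(k1 + 2k2 + 2k3 + k4) = 0.513379
y(0.76) ≈ 0.5134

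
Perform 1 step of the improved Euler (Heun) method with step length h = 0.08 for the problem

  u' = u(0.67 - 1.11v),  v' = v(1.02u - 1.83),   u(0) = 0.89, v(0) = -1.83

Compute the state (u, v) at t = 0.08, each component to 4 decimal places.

1.0966, -1.7133

Heun on (u,v): k1 = f(t_n, state_n); k2 = f(t_n + h, state_n + h·k1); state_{n+1} = state_n + (h/2)·(k1 + k2).
0.000000: (0.890000, -1.830000)
  k1 = (2.404157, 1.687626)
  predictor → (1.082333, -1.694990)
  k2 = (2.761505, 1.230598)
  → (1.096626, -1.713271)
(u(0.08), v(0.08)) ≈ (1.0966, -1.7133)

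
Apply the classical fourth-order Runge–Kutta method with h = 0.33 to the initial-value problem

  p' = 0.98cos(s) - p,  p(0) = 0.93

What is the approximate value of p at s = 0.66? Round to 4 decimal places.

0.9149

RK4: k1 = f(s_n, p_n); k2 = f(s_n + h/2, p_n + (h/2)·k1); k3 = f(s_n + h/2, p_n + (h/2)·k2); k4 = f(s_n + h, p_n + h·k3); p_{n+1} = p_n + (h/6)·(k1 + 2k2 + 2k3 + k4).
s=0.000000, p=0.930000:
  k1 = f(0.000000, 0.930000) = 0.050000
  k2 = f(0.165000, 0.938250) = 0.028440
  k3 = f(0.165000, 0.934693) = 0.031997
  k4 = f(0.330000, 0.940559) = -0.013438
  p ← 0.930000 + (0.33/6)·(k1 + 2k2 + 2k3 + k4) = 0.938659
s=0.330000, p=0.938659:
  k1 = f(0.330000, 0.938659) = -0.011538
  k2 = f(0.495000, 0.936755) = -0.074386
  k3 = f(0.495000, 0.926385) = -0.064016
  k4 = f(0.660000, 0.917534) = -0.143341
  p ← 0.938659 + (0.33/6)·(k1 + 2k2 + 2k3 + k4) = 0.914916
p(0.66) ≈ 0.9149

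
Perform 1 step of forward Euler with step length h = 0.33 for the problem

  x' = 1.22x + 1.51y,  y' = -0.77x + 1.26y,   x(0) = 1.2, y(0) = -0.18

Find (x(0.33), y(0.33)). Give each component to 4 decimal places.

Euler on (x,y): x_{n+1} = x_n + h·x', y_{n+1} = y_n + h·y'.
0.000000: (1.200000, -0.180000); f=(1.192200, -1.150800) → (1.593426, -0.559764)
(x(0.33), y(0.33)) ≈ (1.5934, -0.5598)

1.5934, -0.5598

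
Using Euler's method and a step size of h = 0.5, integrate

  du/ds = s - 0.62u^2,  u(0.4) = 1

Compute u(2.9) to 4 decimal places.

Euler: u_{n+1} = u_n + h·f(s_n, u_n).
s=0.400000, u=1.000000: f=-0.220000 → u ← 1.000000 + 0.5·(-0.220000) = 0.890000
s=0.900000, u=0.890000: f=0.408898 → u ← 0.890000 + 0.5·0.408898 = 1.094449
s=1.400000, u=1.094449: f=0.657352 → u ← 1.094449 + 0.5·0.657352 = 1.423125
s=1.900000, u=1.423125: f=0.644323 → u ← 1.423125 + 0.5·0.644323 = 1.745287
s=2.400000, u=1.745287: f=0.511464 → u ← 1.745287 + 0.5·0.511464 = 2.001019
u(2.9) ≈ 2.0010

2.0010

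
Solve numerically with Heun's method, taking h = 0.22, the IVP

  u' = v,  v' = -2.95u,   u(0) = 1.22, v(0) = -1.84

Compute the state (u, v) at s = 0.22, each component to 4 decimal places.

Heun on (u,v): k1 = f(s_n, state_n); k2 = f(s_n + h, state_n + h·k1); state_{n+1} = state_n + (h/2)·(k1 + k2).
0.000000: (1.220000, -1.840000)
  k1 = (-1.840000, -3.599000)
  predictor → (0.815200, -2.631780)
  k2 = (-2.631780, -2.404840)
  → (0.728104, -2.500422)
(u(0.22), v(0.22)) ≈ (0.7281, -2.5004)

0.7281, -2.5004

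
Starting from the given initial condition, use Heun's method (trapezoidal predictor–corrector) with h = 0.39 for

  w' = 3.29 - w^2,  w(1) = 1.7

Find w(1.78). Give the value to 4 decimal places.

1.7754

Heun: k1 = f(s_n, w_n); k2 = f(s_n + h, w_n + h·k1); w_{n+1} = w_n + (h/2)·(k1 + k2).
s=1.000000, w=1.700000:
  k1 = f(1.000000, 1.700000) = 0.400000
  k2 = f(1.390000, 1.856000) = -0.154736
  w ← 1.700000 + (0.39/2)·(0.400000 + (-0.154736)) = 1.747826
s=1.390000, w=1.747826:
  k1 = f(1.390000, 1.747826) = 0.235103
  k2 = f(1.780000, 1.839516) = -0.093821
  w ← 1.747826 + (0.39/2)·(0.235103 + (-0.093821)) = 1.775376
w(1.78) ≈ 1.7754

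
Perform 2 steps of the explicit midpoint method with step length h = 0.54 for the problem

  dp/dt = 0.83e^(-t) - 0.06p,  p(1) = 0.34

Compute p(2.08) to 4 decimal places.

Midpoint: k1 = f(t_n, p_n); k2 = f(t_n + h/2, p_n + (h/2)·k1); p_{n+1} = p_n + h·k2.
t=1.000000, p=0.340000:
  k1 = f(1.000000, 0.340000) = 0.284940
  k2 = f(1.270000, 0.416934) = 0.208074
  p ← 0.340000 + 0.54·0.208074 = 0.452360
t=1.540000, p=0.452360:
  k1 = f(1.540000, 0.452360) = 0.150795
  k2 = f(1.810000, 0.493075) = 0.106248
  p ← 0.452360 + 0.54·0.106248 = 0.509734
p(2.08) ≈ 0.5097

0.5097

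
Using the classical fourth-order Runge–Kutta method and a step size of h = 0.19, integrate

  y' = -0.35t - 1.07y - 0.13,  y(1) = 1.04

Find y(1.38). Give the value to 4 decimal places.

0.5205

RK4: k1 = f(t_n, y_n); k2 = f(t_n + h/2, y_n + (h/2)·k1); k3 = f(t_n + h/2, y_n + (h/2)·k2); k4 = f(t_n + h, y_n + h·k3); y_{n+1} = y_n + (h/6)·(k1 + 2k2 + 2k3 + k4).
t=1.000000, y=1.040000:
  k1 = f(1.000000, 1.040000) = -1.592800
  k2 = f(1.095000, 0.888684) = -1.464142
  k3 = f(1.095000, 0.900907) = -1.477220
  k4 = f(1.190000, 0.759328) = -1.358981
  y ← 1.040000 + (0.19/6)·(k1 + 2k2 + 2k3 + k4) = 0.760241
t=1.190000, y=0.760241:
  k1 = f(1.190000, 0.760241) = -1.359958
  k2 = f(1.285000, 0.631045) = -1.254968
  k3 = f(1.285000, 0.641019) = -1.265640
  k4 = f(1.380000, 0.519769) = -1.169153
  y ← 0.760241 + (0.19/6)·(k1 + 2k2 + 2k3 + k4) = 0.520514
y(1.38) ≈ 0.5205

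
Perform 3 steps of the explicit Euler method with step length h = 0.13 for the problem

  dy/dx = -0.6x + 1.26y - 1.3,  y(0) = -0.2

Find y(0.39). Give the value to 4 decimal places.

-0.9419

Euler: y_{n+1} = y_n + h·f(x_n, y_n).
x=0.000000, y=-0.200000: f=-1.552000 → y ← -0.200000 + 0.13·(-1.552000) = -0.401760
x=0.130000, y=-0.401760: f=-1.884218 → y ← -0.401760 + 0.13·(-1.884218) = -0.646708
x=0.260000, y=-0.646708: f=-2.270852 → y ← -0.646708 + 0.13·(-2.270852) = -0.941919
y(0.39) ≈ -0.9419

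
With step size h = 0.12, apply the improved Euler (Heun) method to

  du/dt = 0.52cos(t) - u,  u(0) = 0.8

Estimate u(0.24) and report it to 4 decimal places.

0.7391

Heun: k1 = f(t_n, u_n); k2 = f(t_n + h, u_n + h·k1); u_{n+1} = u_n + (h/2)·(k1 + k2).
t=0.000000, u=0.800000:
  k1 = f(0.000000, 0.800000) = -0.280000
  k2 = f(0.120000, 0.766400) = -0.250140
  u ← 0.800000 + (0.12/2)·(-0.280000 + (-0.250140)) = 0.768192
t=0.120000, u=0.768192:
  k1 = f(0.120000, 0.768192) = -0.251931
  k2 = f(0.240000, 0.737960) = -0.232864
  u ← 0.768192 + (0.12/2)·(-0.251931 + (-0.232864)) = 0.739104
u(0.24) ≈ 0.7391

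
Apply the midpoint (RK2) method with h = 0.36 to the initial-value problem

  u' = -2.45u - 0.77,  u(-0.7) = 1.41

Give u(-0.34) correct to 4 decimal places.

0.5599

Midpoint: k1 = f(t_n, u_n); k2 = f(t_n + h/2, u_n + (h/2)·k1); u_{n+1} = u_n + h·k2.
t=-0.700000, u=1.410000:
  k1 = f(-0.700000, 1.410000) = -4.224500
  k2 = f(-0.520000, 0.649590) = -2.361496
  u ← 1.410000 + 0.36·(-2.361496) = 0.559862
u(-0.34) ≈ 0.5599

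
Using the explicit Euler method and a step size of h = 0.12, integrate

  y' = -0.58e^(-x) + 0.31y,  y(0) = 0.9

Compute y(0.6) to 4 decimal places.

0.7786

Euler: y_{n+1} = y_n + h·f(x_n, y_n).
x=0.000000, y=0.900000: f=-0.301000 → y ← 0.900000 + 0.12·(-0.301000) = 0.863880
x=0.120000, y=0.863880: f=-0.246611 → y ← 0.863880 + 0.12·(-0.246611) = 0.834287
x=0.240000, y=0.834287: f=-0.197615 → y ← 0.834287 + 0.12·(-0.197615) = 0.810573
x=0.360000, y=0.810573: f=-0.153375 → y ← 0.810573 + 0.12·(-0.153375) = 0.792168
x=0.480000, y=0.792168: f=-0.113322 → y ← 0.792168 + 0.12·(-0.113322) = 0.778569
y(0.6) ≈ 0.7786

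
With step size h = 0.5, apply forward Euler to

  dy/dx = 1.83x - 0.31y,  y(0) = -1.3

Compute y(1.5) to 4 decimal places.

Euler: y_{n+1} = y_n + h·f(x_n, y_n).
x=0.000000, y=-1.300000: f=0.403000 → y ← -1.300000 + 0.5·0.403000 = -1.098500
x=0.500000, y=-1.098500: f=1.255535 → y ← -1.098500 + 0.5·1.255535 = -0.470732
x=1.000000, y=-0.470732: f=1.975927 → y ← -0.470732 + 0.5·1.975927 = 0.517231
y(1.5) ≈ 0.5172

0.5172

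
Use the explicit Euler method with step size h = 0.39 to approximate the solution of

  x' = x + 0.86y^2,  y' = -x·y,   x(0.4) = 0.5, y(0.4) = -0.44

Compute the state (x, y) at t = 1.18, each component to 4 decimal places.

Euler on (x,y): x_{n+1} = x_n + h·x', y_{n+1} = y_n + h·y'.
0.400000: (0.500000, -0.440000); f=(0.666496, 0.220000) → (0.759933, -0.354200)
0.790000: (0.759933, -0.354200); f=(0.867827, 0.269168) → (1.098386, -0.249224)
(x(1.18), y(1.18)) ≈ (1.0984, -0.2492)

1.0984, -0.2492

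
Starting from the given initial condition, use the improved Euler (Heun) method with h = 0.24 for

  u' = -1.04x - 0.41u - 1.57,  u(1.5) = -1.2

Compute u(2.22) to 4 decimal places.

Heun: k1 = f(x_n, u_n); k2 = f(x_n + h, u_n + h·k1); u_{n+1} = u_n + (h/2)·(k1 + k2).
x=1.500000, u=-1.200000:
  k1 = f(1.500000, -1.200000) = -2.638000
  k2 = f(1.740000, -1.833120) = -2.628021
  u ← -1.200000 + (0.24/2)·(-2.638000 + (-2.628021)) = -1.831922
x=1.740000, u=-1.831922:
  k1 = f(1.740000, -1.831922) = -2.628512
  k2 = f(1.980000, -2.462765) = -2.619466
  u ← -1.831922 + (0.24/2)·(-2.628512 + (-2.619466)) = -2.461680
x=1.980000, u=-2.461680:
  k1 = f(1.980000, -2.461680) = -2.619911
  k2 = f(2.220000, -3.090459) = -2.611712
  u ← -2.461680 + (0.24/2)·(-2.619911 + (-2.611712)) = -3.089475
u(2.22) ≈ -3.0895

-3.0895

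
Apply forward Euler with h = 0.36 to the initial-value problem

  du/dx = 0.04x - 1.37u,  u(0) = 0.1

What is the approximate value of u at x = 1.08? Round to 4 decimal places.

Euler: u_{n+1} = u_n + h·f(x_n, u_n).
x=0.000000, u=0.100000: f=-0.137000 → u ← 0.100000 + 0.36·(-0.137000) = 0.050680
x=0.360000, u=0.050680: f=-0.055032 → u ← 0.050680 + 0.36·(-0.055032) = 0.030869
x=0.720000, u=0.030869: f=-0.013490 → u ← 0.030869 + 0.36·(-0.013490) = 0.026012
u(1.08) ≈ 0.0260

0.0260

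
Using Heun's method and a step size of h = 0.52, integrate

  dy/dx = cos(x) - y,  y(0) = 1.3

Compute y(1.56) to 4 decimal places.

Heun: k1 = f(x_n, y_n); k2 = f(x_n + h, y_n + h·k1); y_{n+1} = y_n + (h/2)·(k1 + k2).
x=0.000000, y=1.300000:
  k1 = f(0.000000, 1.300000) = -0.300000
  k2 = f(0.520000, 1.144000) = -0.276181
  y ← 1.300000 + (0.52/2)·(-0.300000 + (-0.276181)) = 1.150193
x=0.520000, y=1.150193:
  k1 = f(0.520000, 1.150193) = -0.282374
  k2 = f(1.040000, 1.003359) = -0.497138
  y ← 1.150193 + (0.52/2)·(-0.282374 + (-0.497138)) = 0.947520
x=1.040000, y=0.947520:
  k1 = f(1.040000, 0.947520) = -0.441300
  k2 = f(1.560000, 0.718044) = -0.707248
  y ← 0.947520 + (0.52/2)·(-0.441300 + (-0.707248)) = 0.648897
y(1.56) ≈ 0.6489

0.6489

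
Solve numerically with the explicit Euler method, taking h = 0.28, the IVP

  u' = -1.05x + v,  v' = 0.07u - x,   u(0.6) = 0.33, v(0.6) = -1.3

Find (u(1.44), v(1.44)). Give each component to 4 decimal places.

-1.6988, -2.0541

Euler on (u,v): u_{n+1} = u_n + h·u', v_{n+1} = v_n + h·v'.
0.600000: (0.330000, -1.300000); f=(-1.930000, -0.576900) → (-0.210400, -1.461532)
0.880000: (-0.210400, -1.461532); f=(-2.385532, -0.894728) → (-0.878349, -1.712056)
1.160000: (-0.878349, -1.712056); f=(-2.930056, -1.221484) → (-1.698765, -2.054071)
(u(1.44), v(1.44)) ≈ (-1.6988, -2.0541)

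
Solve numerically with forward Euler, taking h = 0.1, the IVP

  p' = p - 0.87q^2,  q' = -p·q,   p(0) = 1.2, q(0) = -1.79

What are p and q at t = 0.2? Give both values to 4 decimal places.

Euler on (p,q): p_{n+1} = p_n + h·p', q_{n+1} = q_n + h·q'.
0.000000: (1.200000, -1.790000); f=(-1.587567, 2.148000) → (1.041243, -1.575200)
0.100000: (1.041243, -1.575200); f=(-1.117449, 1.640166) → (0.929498, -1.411183)
(p(0.2), q(0.2)) ≈ (0.9295, -1.4112)

0.9295, -1.4112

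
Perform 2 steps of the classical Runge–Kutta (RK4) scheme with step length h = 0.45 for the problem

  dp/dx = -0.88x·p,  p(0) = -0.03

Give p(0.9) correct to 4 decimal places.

-0.0210

RK4: k1 = f(x_n, p_n); k2 = f(x_n + h/2, p_n + (h/2)·k1); k3 = f(x_n + h/2, p_n + (h/2)·k2); k4 = f(x_n + h, p_n + h·k3); p_{n+1} = p_n + (h/6)·(k1 + 2k2 + 2k3 + k4).
x=0.000000, p=-0.030000:
  k1 = f(0.000000, -0.030000) = 0.000000
  k2 = f(0.225000, -0.030000) = 0.005940
  k3 = f(0.225000, -0.028663) = 0.005675
  k4 = f(0.450000, -0.027446) = 0.010869
  p ← -0.030000 + (0.45/6)·(k1 + 2k2 + 2k3 + k4) = -0.027443
x=0.450000, p=-0.027443:
  k1 = f(0.450000, -0.027443) = 0.010867
  k2 = f(0.675000, -0.024997) = 0.014848
  k3 = f(0.675000, -0.024102) = 0.014316
  k4 = f(0.900000, -0.021000) = 0.016632
  p ← -0.027443 + (0.45/6)·(k1 + 2k2 + 2k3 + k4) = -0.021005
p(0.9) ≈ -0.0210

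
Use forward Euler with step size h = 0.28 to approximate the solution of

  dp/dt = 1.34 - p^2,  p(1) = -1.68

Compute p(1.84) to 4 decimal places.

-5.0085

Euler: p_{n+1} = p_n + h·f(t_n, p_n).
t=1.000000, p=-1.680000: f=-1.482400 → p ← -1.680000 + 0.28·(-1.482400) = -2.095072
t=1.280000, p=-2.095072: f=-3.049327 → p ← -2.095072 + 0.28·(-3.049327) = -2.948883
t=1.560000, p=-2.948883: f=-7.355914 → p ← -2.948883 + 0.28·(-7.355914) = -5.008539
p(1.84) ≈ -5.0085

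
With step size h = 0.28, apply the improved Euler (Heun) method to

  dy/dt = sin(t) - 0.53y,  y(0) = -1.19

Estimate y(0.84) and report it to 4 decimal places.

Heun: k1 = f(t_n, y_n); k2 = f(t_n + h, y_n + h·k1); y_{n+1} = y_n + (h/2)·(k1 + k2).
t=0.000000, y=-1.190000:
  k1 = f(0.000000, -1.190000) = 0.630700
  k2 = f(0.280000, -1.013404) = 0.813460
  y ← -1.190000 + (0.28/2)·(0.630700 + 0.813460) = -0.987818
t=0.280000, y=-0.987818:
  k1 = f(0.280000, -0.987818) = 0.799899
  k2 = f(0.560000, -0.763846) = 0.936025
  y ← -0.987818 + (0.28/2)·(0.799899 + 0.936025) = -0.744788
t=0.560000, y=-0.744788:
  k1 = f(0.560000, -0.744788) = 0.925924
  k2 = f(0.840000, -0.485530) = 1.001974
  y ← -0.744788 + (0.28/2)·(0.925924 + 1.001974) = -0.474883
y(0.84) ≈ -0.4749

-0.4749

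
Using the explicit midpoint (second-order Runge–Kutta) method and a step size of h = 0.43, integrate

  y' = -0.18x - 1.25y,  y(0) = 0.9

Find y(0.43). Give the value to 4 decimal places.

Midpoint: k1 = f(x_n, y_n); k2 = f(x_n + h/2, y_n + (h/2)·k1); y_{n+1} = y_n + h·k2.
x=0.000000, y=0.900000:
  k1 = f(0.000000, 0.900000) = -1.125000
  k2 = f(0.215000, 0.658125) = -0.861356
  y ← 0.900000 + 0.43·(-0.861356) = 0.529617
y(0.43) ≈ 0.5296

0.5296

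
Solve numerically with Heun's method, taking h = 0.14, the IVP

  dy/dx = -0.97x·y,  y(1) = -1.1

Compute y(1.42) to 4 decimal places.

-0.6735

Heun: k1 = f(x_n, y_n); k2 = f(x_n + h, y_n + h·k1); y_{n+1} = y_n + (h/2)·(k1 + k2).
x=1.000000, y=-1.100000:
  k1 = f(1.000000, -1.100000) = 1.067000
  k2 = f(1.140000, -0.950620) = 1.051196
  y ← -1.100000 + (0.14/2)·(1.067000 + 1.051196) = -0.951726
x=1.140000, y=-0.951726:
  k1 = f(1.140000, -0.951726) = 1.052419
  k2 = f(1.280000, -0.804388) = 0.998728
  y ← -0.951726 + (0.14/2)·(1.052419 + 0.998728) = -0.808146
x=1.280000, y=-0.808146:
  k1 = f(1.280000, -0.808146) = 1.003394
  k2 = f(1.420000, -0.667671) = 0.919650
  y ← -0.808146 + (0.14/2)·(1.003394 + 0.919650) = -0.673533
y(1.42) ≈ -0.6735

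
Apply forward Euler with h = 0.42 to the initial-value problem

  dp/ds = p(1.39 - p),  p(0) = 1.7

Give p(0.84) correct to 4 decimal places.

Euler: p_{n+1} = p_n + h·f(s_n, p_n).
s=0.000000, p=1.700000: f=-0.527000 → p ← 1.700000 + 0.42·(-0.527000) = 1.478660
s=0.420000, p=1.478660: f=-0.131098 → p ← 1.478660 + 0.42·(-0.131098) = 1.423599
p(0.84) ≈ 1.4236

1.4236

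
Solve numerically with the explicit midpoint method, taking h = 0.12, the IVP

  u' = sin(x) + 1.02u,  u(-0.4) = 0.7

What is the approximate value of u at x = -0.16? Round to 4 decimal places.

0.8170

Midpoint: k1 = f(x_n, u_n); k2 = f(x_n + h/2, u_n + (h/2)·k1); u_{n+1} = u_n + h·k2.
x=-0.400000, u=0.700000:
  k1 = f(-0.400000, 0.700000) = 0.324582
  k2 = f(-0.340000, 0.719475) = 0.400377
  u ← 0.700000 + 0.12·0.400377 = 0.748045
x=-0.280000, u=0.748045:
  k1 = f(-0.280000, 0.748045) = 0.486651
  k2 = f(-0.220000, 0.777244) = 0.574560
  u ← 0.748045 + 0.12·0.574560 = 0.816992
u(-0.16) ≈ 0.8170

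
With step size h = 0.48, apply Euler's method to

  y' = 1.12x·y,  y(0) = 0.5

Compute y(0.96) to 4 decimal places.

0.6290

Euler: y_{n+1} = y_n + h·f(x_n, y_n).
x=0.000000, y=0.500000: f=0.000000 → y ← 0.500000 + 0.48·0.000000 = 0.500000
x=0.480000, y=0.500000: f=0.268800 → y ← 0.500000 + 0.48·0.268800 = 0.629024
y(0.96) ≈ 0.6290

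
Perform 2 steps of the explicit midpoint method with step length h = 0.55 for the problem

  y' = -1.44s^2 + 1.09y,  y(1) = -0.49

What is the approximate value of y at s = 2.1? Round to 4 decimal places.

Midpoint: k1 = f(s_n, y_n); k2 = f(s_n + h/2, y_n + (h/2)·k1); y_{n+1} = y_n + h·k2.
s=1.000000, y=-0.490000:
  k1 = f(1.000000, -0.490000) = -1.974100
  k2 = f(1.275000, -1.032878) = -3.466736
  y ← -0.490000 + 0.55·(-3.466736) = -2.396705
s=1.550000, y=-2.396705:
  k1 = f(1.550000, -2.396705) = -6.072009
  k2 = f(1.825000, -4.066507) = -9.228593
  y ← -2.396705 + 0.55·(-9.228593) = -7.472431
y(2.1) ≈ -7.4724

-7.4724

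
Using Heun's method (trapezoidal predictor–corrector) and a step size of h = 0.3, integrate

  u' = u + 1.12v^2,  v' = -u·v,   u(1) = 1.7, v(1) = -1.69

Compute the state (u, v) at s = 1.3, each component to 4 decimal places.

Heun on (u,v): k1 = f(s_n, state_n); k2 = f(s_n + h, state_n + h·k1); state_{n+1} = state_n + (h/2)·(k1 + k2).
1.000000: (1.700000, -1.690000)
  k1 = (4.898832, 2.873000)
  predictor → (3.169650, -0.828100)
  k2 = (3.937689, 2.624787)
  → (3.025478, -0.865332)
(u(1.3), v(1.3)) ≈ (3.0255, -0.8653)

3.0255, -0.8653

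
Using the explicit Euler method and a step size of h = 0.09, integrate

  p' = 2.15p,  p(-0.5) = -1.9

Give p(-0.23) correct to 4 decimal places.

-3.2301

Euler: p_{n+1} = p_n + h·f(x_n, p_n).
x=-0.500000, p=-1.900000: f=-4.085000 → p ← -1.900000 + 0.09·(-4.085000) = -2.267650
x=-0.410000, p=-2.267650: f=-4.875447 → p ← -2.267650 + 0.09·(-4.875447) = -2.706440
x=-0.320000, p=-2.706440: f=-5.818847 → p ← -2.706440 + 0.09·(-5.818847) = -3.230136
p(-0.23) ≈ -3.2301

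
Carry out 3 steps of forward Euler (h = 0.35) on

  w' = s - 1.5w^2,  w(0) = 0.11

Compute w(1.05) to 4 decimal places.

Euler: w_{n+1} = w_n + h·f(s_n, w_n).
s=0.000000, w=0.110000: f=-0.018150 → w ← 0.110000 + 0.35·(-0.018150) = 0.103648
s=0.350000, w=0.103648: f=0.333886 → w ← 0.103648 + 0.35·0.333886 = 0.220508
s=0.700000, w=0.220508: f=0.627065 → w ← 0.220508 + 0.35·0.627065 = 0.439980
w(1.05) ≈ 0.4400

0.4400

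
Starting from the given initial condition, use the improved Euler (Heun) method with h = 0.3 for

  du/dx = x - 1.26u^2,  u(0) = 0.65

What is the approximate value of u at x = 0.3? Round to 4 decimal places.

0.5697

Heun: k1 = f(x_n, u_n); k2 = f(x_n + h, u_n + h·k1); u_{n+1} = u_n + (h/2)·(k1 + k2).
x=0.000000, u=0.650000:
  k1 = f(0.000000, 0.650000) = -0.532350
  k2 = f(0.300000, 0.490295) = -0.002890
  u ← 0.650000 + (0.3/2)·(-0.532350 + (-0.002890)) = 0.569714
u(0.3) ≈ 0.5697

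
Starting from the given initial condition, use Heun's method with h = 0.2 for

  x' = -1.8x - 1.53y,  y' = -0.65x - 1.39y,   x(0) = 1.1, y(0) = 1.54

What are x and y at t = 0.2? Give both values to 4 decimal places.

0.4762, 1.1046

Heun on (x,y): k1 = f(t_n, state_n); k2 = f(t_n + h, state_n + h·k1); state_{n+1} = state_n + (h/2)·(k1 + k2).
0.000000: (1.100000, 1.540000)
  k1 = (-4.336200, -2.855600)
  predictor → (0.232760, 0.968880)
  k2 = (-1.901354, -1.498037)
  → (0.476245, 1.104636)
(x(0.2), y(0.2)) ≈ (0.4762, 1.1046)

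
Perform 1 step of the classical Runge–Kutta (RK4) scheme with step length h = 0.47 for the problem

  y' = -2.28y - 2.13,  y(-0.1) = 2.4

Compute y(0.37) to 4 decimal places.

0.2408

RK4: k1 = f(s_n, y_n); k2 = f(s_n + h/2, y_n + (h/2)·k1); k3 = f(s_n + h/2, y_n + (h/2)·k2); k4 = f(s_n + h, y_n + h·k3); y_{n+1} = y_n + (h/6)·(k1 + 2k2 + 2k3 + k4).
s=-0.100000, y=2.400000:
  k1 = f(-0.100000, 2.400000) = -7.602000
  k2 = f(0.135000, 0.613530) = -3.528848
  k3 = f(0.135000, 1.570721) = -5.711243
  k4 = f(0.370000, -0.284284) = -1.481832
  y ← 2.400000 + (0.47/6)·(k1 + 2k2 + 2k3 + k4) = 0.240819
y(0.37) ≈ 0.2408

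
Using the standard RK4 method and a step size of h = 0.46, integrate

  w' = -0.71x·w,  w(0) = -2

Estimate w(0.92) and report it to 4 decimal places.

-1.4809

RK4: k1 = f(x_n, w_n); k2 = f(x_n + h/2, w_n + (h/2)·k1); k3 = f(x_n + h/2, w_n + (h/2)·k2); k4 = f(x_n + h, w_n + h·k3); w_{n+1} = w_n + (h/6)·(k1 + 2k2 + 2k3 + k4).
x=0.000000, w=-2.000000:
  k1 = f(0.000000, -2.000000) = 0.000000
  k2 = f(0.230000, -2.000000) = 0.326600
  k3 = f(0.230000, -1.924882) = 0.314333
  k4 = f(0.460000, -1.855407) = 0.605976
  w ← -2.000000 + (0.46/6)·(k1 + 2k2 + 2k3 + k4) = -1.855265
x=0.460000, w=-1.855265:
  k1 = f(0.460000, -1.855265) = 0.605930
  k2 = f(0.690000, -1.715902) = 0.840620
  k3 = f(0.690000, -1.661923) = 0.814176
  k4 = f(0.920000, -1.480744) = 0.967222
  w ← -1.855265 + (0.46/6)·(k1 + 2k2 + 2k3 + k4) = -1.480922
w(0.92) ≈ -1.4809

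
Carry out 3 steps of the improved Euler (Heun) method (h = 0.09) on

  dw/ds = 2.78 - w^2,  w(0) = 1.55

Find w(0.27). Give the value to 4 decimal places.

1.6179

Heun: k1 = f(s_n, w_n); k2 = f(s_n + h, w_n + h·k1); w_{n+1} = w_n + (h/2)·(k1 + k2).
s=0.000000, w=1.550000:
  k1 = f(0.000000, 1.550000) = 0.377500
  k2 = f(0.090000, 1.583975) = 0.271023
  w ← 1.550000 + (0.09/2)·(0.377500 + 0.271023) = 1.579184
s=0.090000, w=1.579184:
  k1 = f(0.090000, 1.579184) = 0.286179
  k2 = f(0.180000, 1.604940) = 0.204169
  w ← 1.579184 + (0.09/2)·(0.286179 + 0.204169) = 1.601249
s=0.180000, w=1.601249:
  k1 = f(0.180000, 1.601249) = 0.216001
  k2 = f(0.270000, 1.620689) = 0.153366
  w ← 1.601249 + (0.09/2)·(0.216001 + 0.153366) = 1.617871
w(0.27) ≈ 1.6179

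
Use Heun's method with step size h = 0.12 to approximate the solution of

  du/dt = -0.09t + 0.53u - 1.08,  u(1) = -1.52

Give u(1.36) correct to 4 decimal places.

Heun: k1 = f(t_n, u_n); k2 = f(t_n + h, u_n + h·k1); u_{n+1} = u_n + (h/2)·(k1 + k2).
t=1.000000, u=-1.520000:
  k1 = f(1.000000, -1.520000) = -1.975600
  k2 = f(1.120000, -1.757072) = -2.112048
  u ← -1.520000 + (0.12/2)·(-1.975600 + (-2.112048)) = -1.765259
t=1.120000, u=-1.765259:
  k1 = f(1.120000, -1.765259) = -2.116387
  k2 = f(1.240000, -2.019225) = -2.261789
  u ← -1.765259 + (0.12/2)·(-2.116387 + (-2.261789)) = -2.027949
t=1.240000, u=-2.027949:
  k1 = f(1.240000, -2.027949) = -2.266413
  k2 = f(1.360000, -2.299919) = -2.421357
  u ← -2.027949 + (0.12/2)·(-2.266413 + (-2.421357)) = -2.309216
u(1.36) ≈ -2.3092

-2.3092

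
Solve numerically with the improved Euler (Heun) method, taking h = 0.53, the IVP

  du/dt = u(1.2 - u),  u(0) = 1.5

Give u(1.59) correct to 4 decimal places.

Heun: k1 = f(t_n, u_n); k2 = f(t_n + h, u_n + h·k1); u_{n+1} = u_n + (h/2)·(k1 + k2).
t=0.000000, u=1.500000:
  k1 = f(0.000000, 1.500000) = -0.450000
  k2 = f(0.530000, 1.261500) = -0.077582
  u ← 1.500000 + (0.53/2)·(-0.450000 + (-0.077582)) = 1.360191
t=0.530000, u=1.360191:
  k1 = f(0.530000, 1.360191) = -0.217890
  k2 = f(1.060000, 1.244709) = -0.055650
  u ← 1.360191 + (0.53/2)·(-0.217890 + (-0.055650)) = 1.287703
t=1.060000, u=1.287703:
  k1 = f(1.060000, 1.287703) = -0.112935
  k2 = f(1.590000, 1.227847) = -0.034192
  u ← 1.287703 + (0.53/2)·(-0.112935 + (-0.034192)) = 1.248714
u(1.59) ≈ 1.2487

1.2487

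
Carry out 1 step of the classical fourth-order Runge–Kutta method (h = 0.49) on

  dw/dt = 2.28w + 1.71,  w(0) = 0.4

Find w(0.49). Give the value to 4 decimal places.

2.7444

RK4: k1 = f(t_n, w_n); k2 = f(t_n + h/2, w_n + (h/2)·k1); k3 = f(t_n + h/2, w_n + (h/2)·k2); k4 = f(t_n + h, w_n + h·k3); w_{n+1} = w_n + (h/6)·(k1 + 2k2 + 2k3 + k4).
t=0.000000, w=0.400000:
  k1 = f(0.000000, 0.400000) = 2.622000
  k2 = f(0.245000, 1.042390) = 4.086649
  k3 = f(0.245000, 1.401229) = 4.904802
  k4 = f(0.490000, 2.803353) = 8.101645
  w ← 0.400000 + (0.49/6)·(k1 + 2k2 + 2k3 + k4) = 2.744368
w(0.49) ≈ 2.7444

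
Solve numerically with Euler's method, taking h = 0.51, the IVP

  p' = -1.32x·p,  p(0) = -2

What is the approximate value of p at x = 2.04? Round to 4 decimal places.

0.0123

Euler: p_{n+1} = p_n + h·f(x_n, p_n).
x=0.000000, p=-2.000000: f=0.000000 → p ← -2.000000 + 0.51·0.000000 = -2.000000
x=0.510000, p=-2.000000: f=1.346400 → p ← -2.000000 + 0.51·1.346400 = -1.313336
x=1.020000, p=-1.313336: f=1.768276 → p ← -1.313336 + 0.51·1.768276 = -0.411515
x=1.530000, p=-0.411515: f=0.831097 → p ← -0.411515 + 0.51·0.831097 = 0.012344
p(2.04) ≈ 0.0123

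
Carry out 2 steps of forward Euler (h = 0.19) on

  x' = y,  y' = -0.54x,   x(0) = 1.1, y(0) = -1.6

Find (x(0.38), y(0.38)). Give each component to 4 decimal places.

Euler on (x,y): x_{n+1} = x_n + h·x', y_{n+1} = y_n + h·y'.
0.000000: (1.100000, -1.600000); f=(-1.600000, -0.594000) → (0.796000, -1.712860)
0.190000: (0.796000, -1.712860); f=(-1.712860, -0.429840) → (0.470557, -1.794530)
(x(0.38), y(0.38)) ≈ (0.4706, -1.7945)

0.4706, -1.7945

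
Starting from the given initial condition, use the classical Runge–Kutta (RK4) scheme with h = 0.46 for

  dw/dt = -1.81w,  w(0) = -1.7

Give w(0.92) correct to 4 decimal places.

RK4: k1 = f(t_n, w_n); k2 = f(t_n + h/2, w_n + (h/2)·k1); k3 = f(t_n + h/2, w_n + (h/2)·k2); k4 = f(t_n + h, w_n + h·k3); w_{n+1} = w_n + (h/6)·(k1 + 2k2 + 2k3 + k4).
t=0.000000, w=-1.700000:
  k1 = f(0.000000, -1.700000) = 3.077000
  k2 = f(0.230000, -0.992290) = 1.796045
  k3 = f(0.230000, -1.286910) = 2.329307
  k4 = f(0.460000, -0.628519) = 1.137619
  w ← -1.700000 + (0.46/6)·(k1 + 2k2 + 2k3 + k4) = -0.744325
t=0.460000, w=-0.744325:
  k1 = f(0.460000, -0.744325) = 1.347229
  k2 = f(0.690000, -0.434463) = 0.786377
  k3 = f(0.690000, -0.563458) = 1.019860
  k4 = f(0.920000, -0.275190) = 0.498093
  w ← -0.744325 + (0.46/6)·(k1 + 2k2 + 2k3 + k4) = -0.325894
w(0.92) ≈ -0.3259

-0.3259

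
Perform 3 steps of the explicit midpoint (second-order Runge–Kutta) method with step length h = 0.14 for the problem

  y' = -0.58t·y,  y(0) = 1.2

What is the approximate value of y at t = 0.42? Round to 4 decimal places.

Midpoint: k1 = f(t_n, y_n); k2 = f(t_n + h/2, y_n + (h/2)·k1); y_{n+1} = y_n + h·k2.
t=0.000000, y=1.200000:
  k1 = f(0.000000, 1.200000) = 0.000000
  k2 = f(0.070000, 1.200000) = -0.048720
  y ← 1.200000 + 0.14·(-0.048720) = 1.193179
t=0.140000, y=1.193179:
  k1 = f(0.140000, 1.193179) = -0.096886
  k2 = f(0.210000, 1.186397) = -0.144503
  y ← 1.193179 + 0.14·(-0.144503) = 1.172949
t=0.280000, y=1.172949:
  k1 = f(0.280000, 1.172949) = -0.190487
  k2 = f(0.350000, 1.159615) = -0.235402
  y ← 1.172949 + 0.14·(-0.235402) = 1.139993
y(0.42) ≈ 1.1400

1.1400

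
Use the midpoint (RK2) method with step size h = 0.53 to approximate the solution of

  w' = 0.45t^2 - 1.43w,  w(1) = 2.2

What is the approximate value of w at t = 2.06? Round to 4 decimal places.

1.3274

Midpoint: k1 = f(t_n, w_n); k2 = f(t_n + h/2, w_n + (h/2)·k1); w_{n+1} = w_n + h·k2.
t=1.000000, w=2.200000:
  k1 = f(1.000000, 2.200000) = -2.696000
  k2 = f(1.265000, 1.485560) = -1.404250
  w ← 2.200000 + 0.53·(-1.404250) = 1.455748
t=1.530000, w=1.455748:
  k1 = f(1.530000, 1.455748) = -1.028314
  k2 = f(1.795000, 1.183244) = -0.242128
  w ← 1.455748 + 0.53·(-0.242128) = 1.327420
w(2.06) ≈ 1.3274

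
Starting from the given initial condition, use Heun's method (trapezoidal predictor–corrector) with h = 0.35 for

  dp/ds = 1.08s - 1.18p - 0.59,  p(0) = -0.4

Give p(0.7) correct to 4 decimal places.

Heun: k1 = f(s_n, p_n); k2 = f(s_n + h, p_n + h·k1); p_{n+1} = p_n + (h/2)·(k1 + k2).
s=0.000000, p=-0.400000:
  k1 = f(0.000000, -0.400000) = -0.118000
  k2 = f(0.350000, -0.441300) = 0.308734
  p ← -0.400000 + (0.35/2)·(-0.118000 + 0.308734) = -0.366622
s=0.350000, p=-0.366622:
  k1 = f(0.350000, -0.366622) = 0.220613
  k2 = f(0.700000, -0.289407) = 0.507500
  p ← -0.366622 + (0.35/2)·(0.220613 + 0.507500) = -0.239202
p(0.7) ≈ -0.2392

-0.2392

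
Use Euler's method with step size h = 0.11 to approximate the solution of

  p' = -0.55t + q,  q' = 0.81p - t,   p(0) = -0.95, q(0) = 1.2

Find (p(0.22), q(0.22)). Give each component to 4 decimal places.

Euler on (p,q): p_{n+1} = p_n + h·p', q_{n+1} = q_n + h·q'.
0.000000: (-0.950000, 1.200000); f=(1.200000, -0.769500) → (-0.818000, 1.115355)
0.110000: (-0.818000, 1.115355); f=(1.054855, -0.772580) → (-0.701966, 1.030371)
(p(0.22), q(0.22)) ≈ (-0.7020, 1.0304)

-0.7020, 1.0304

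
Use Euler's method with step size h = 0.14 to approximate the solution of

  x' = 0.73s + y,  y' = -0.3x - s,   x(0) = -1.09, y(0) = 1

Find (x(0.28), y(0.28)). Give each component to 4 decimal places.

-0.7893, 1.0661

Euler on (x,y): x_{n+1} = x_n + h·x', y_{n+1} = y_n + h·y'.
0.000000: (-1.090000, 1.000000); f=(1.000000, 0.327000) → (-0.950000, 1.045780)
0.140000: (-0.950000, 1.045780); f=(1.147980, 0.145000) → (-0.789283, 1.066080)
(x(0.28), y(0.28)) ≈ (-0.7893, 1.0661)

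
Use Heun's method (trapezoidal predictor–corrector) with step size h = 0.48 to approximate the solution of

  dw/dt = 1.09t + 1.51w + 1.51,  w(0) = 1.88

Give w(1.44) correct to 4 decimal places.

23.8450

Heun: k1 = f(t_n, w_n); k2 = f(t_n + h, w_n + h·k1); w_{n+1} = w_n + (h/2)·(k1 + k2).
t=0.000000, w=1.880000:
  k1 = f(0.000000, 1.880000) = 4.348800
  k2 = f(0.480000, 3.967424) = 8.024010
  w ← 1.880000 + (0.48/2)·(4.348800 + 8.024010) = 4.849474
t=0.480000, w=4.849474:
  k1 = f(0.480000, 4.849474) = 9.355906
  k2 = f(0.960000, 9.340310) = 16.660267
  w ← 4.849474 + (0.48/2)·(9.355906 + 16.660267) = 11.093356
t=0.960000, w=11.093356:
  k1 = f(0.960000, 11.093356) = 19.307368
  k2 = f(1.440000, 20.360893) = 33.824548
  w ← 11.093356 + (0.48/2)·(19.307368 + 33.824548) = 23.845016
w(1.44) ≈ 23.8450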